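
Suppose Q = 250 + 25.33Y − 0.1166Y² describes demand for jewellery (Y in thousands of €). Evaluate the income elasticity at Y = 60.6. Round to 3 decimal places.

At Y = 60.6: Q = 1356.8008.
dQ/dY = 25.33 − 0.2332Y = 11.19808.
η = (dQ/dY)·(Y/Q) = 11.19808 × (60.6/1356.8008) = 0.500.

0.500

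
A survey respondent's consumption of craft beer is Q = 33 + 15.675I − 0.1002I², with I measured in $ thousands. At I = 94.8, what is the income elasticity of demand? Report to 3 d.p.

-0.509

At I = 94.8: Q = 618.4886.
dQ/dI = 15.675 − 0.2004I = -3.32292.
η = (dQ/dI)·(I/Q) = -3.32292 × (94.8/618.4886) = -0.509.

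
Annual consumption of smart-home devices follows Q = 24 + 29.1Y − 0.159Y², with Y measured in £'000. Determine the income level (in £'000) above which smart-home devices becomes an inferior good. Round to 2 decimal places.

dQ/dY = 29.1 − 0.318Y.
The good is inferior where dQ/dY < 0. Setting dQ/dY = 0 gives Y = 29.1 / 0.318 = 91.51.

91.51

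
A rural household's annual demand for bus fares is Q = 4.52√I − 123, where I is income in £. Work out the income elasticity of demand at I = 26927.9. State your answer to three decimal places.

At I = 26927.9: Q = 618.719.
dQ/dI = 4.52/(2√I) = 0.0137723 at this income.
η = (dQ/dI)·(I/Q) = 0.0137723 × (26927.9/618.719) = 0.599.

0.599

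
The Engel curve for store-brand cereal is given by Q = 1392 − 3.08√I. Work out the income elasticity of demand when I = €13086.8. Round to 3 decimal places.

At I = 13086.8: Q = 1039.656.
dQ/dI = -3.08/(2√I) = -0.0134618 at this income.
η = (dQ/dI)·(I/Q) = -0.0134618 × (13086.8/1039.656) = -0.169.

-0.169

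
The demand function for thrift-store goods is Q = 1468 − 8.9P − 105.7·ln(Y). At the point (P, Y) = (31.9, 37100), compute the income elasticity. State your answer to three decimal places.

At P = 31.9, Y = 37100: Q = 71.981.
Holding P constant, ∂Q/∂Y = -105.7/Y = -0.00284906.
η_Y = (∂Q/∂Y)·(Y/Q) = -0.00284906 × (37100/71.981) = -1.468.

-1.468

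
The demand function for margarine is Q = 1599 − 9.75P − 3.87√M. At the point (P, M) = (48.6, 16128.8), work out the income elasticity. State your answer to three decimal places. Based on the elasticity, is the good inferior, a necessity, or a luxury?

-0.388 (inferior good)

At P = 48.6, M = 16128.8: Q = 633.663.
Holding P constant, ∂Q/∂M = -3.87/(2√M) = -0.0152363.
η_M = (∂Q/∂M)·(M/Q) = -0.0152363 × (16128.8/633.663) = -0.388.
Since η < 0, this is an inferior good.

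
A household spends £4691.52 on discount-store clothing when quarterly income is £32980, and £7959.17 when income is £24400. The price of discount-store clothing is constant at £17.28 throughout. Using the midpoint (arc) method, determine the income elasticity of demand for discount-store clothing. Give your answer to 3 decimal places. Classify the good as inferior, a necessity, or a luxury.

-1.727 (inferior good)

With a constant price, Q₁ = 4691.52/17.28 = 271.500 and Q₂ = 7959.17/17.28 = 460.600 (equivalently, work directly with expenditure since P cancels).
Midpoint %ΔQ = (7959.17 − 4691.52)/6325.35 = 0.51660; midpoint %ΔI = (24400 − 32980)/28690 = -0.29906.
η = 0.51660 / -0.29906 = -1.727.
η < 0 ⇒ inferior good.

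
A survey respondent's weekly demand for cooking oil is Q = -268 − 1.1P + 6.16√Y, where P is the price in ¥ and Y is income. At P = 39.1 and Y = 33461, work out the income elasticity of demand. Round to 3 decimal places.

0.691

At P = 39.1, Y = 33461: Q = 815.799.
Holding P constant, ∂Q/∂Y = 6.16/(2√Y) = 0.0168376.
η_Y = (∂Q/∂Y)·(Y/Q) = 0.0168376 × (33461/815.799) = 0.691.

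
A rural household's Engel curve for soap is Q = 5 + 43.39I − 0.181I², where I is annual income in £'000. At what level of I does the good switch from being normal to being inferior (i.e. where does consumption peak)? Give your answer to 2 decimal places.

119.86

dQ/dI = 43.39 − 0.362I.
The good is inferior where dQ/dI < 0. Setting dQ/dI = 0 gives I = 43.39 / 0.362 = 119.86.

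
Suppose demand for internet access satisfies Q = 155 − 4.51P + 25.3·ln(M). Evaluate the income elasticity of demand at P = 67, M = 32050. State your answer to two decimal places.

At P = 67, M = 32050: Q = 115.319.
Holding P constant, ∂Q/∂M = 25.3/M = 0.000789392.
η_M = (∂Q/∂M)·(M/Q) = 0.000789392 × (32050/115.319) = 0.22.

0.22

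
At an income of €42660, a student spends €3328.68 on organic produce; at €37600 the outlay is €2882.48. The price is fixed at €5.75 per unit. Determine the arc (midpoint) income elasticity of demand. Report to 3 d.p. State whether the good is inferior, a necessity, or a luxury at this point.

With a constant price, Q₁ = 3328.68/5.75 = 578.901 and Q₂ = 2882.48/5.75 = 501.301 (equivalently, work directly with expenditure since P cancels).
Midpoint %ΔQ = (2882.48 − 3328.68)/3105.58 = -0.14368; midpoint %ΔI = (37600 − 42660)/40130 = -0.12609.
η = -0.14368 / -0.12609 = 1.139.
η > 1 ⇒ luxury.

1.139 (luxury)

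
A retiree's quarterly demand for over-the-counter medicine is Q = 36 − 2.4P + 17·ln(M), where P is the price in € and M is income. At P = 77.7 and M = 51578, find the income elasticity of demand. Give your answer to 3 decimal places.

At P = 77.7, M = 51578: Q = 33.984.
Holding P constant, ∂Q/∂M = 17/M = 0.000329598.
η_M = (∂Q/∂M)·(M/Q) = 0.000329598 × (51578/33.984) = 0.500.

0.500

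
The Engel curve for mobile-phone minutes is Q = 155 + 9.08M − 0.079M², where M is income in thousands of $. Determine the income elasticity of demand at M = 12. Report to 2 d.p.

0.34

At M = 12: Q = 252.5840.
dQ/dM = 9.08 − 0.158M = 7.18400.
η = (dQ/dM)·(M/Q) = 7.18400 × (12/252.5840) = 0.34.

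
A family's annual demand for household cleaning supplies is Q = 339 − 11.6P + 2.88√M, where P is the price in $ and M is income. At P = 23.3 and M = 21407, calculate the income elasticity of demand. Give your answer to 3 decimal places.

0.430

At P = 23.3, M = 21407: Q = 490.097.
Holding P constant, ∂Q/∂M = 2.88/(2√M) = 0.00984203.
η_M = (∂Q/∂M)·(M/Q) = 0.00984203 × (21407/490.097) = 0.430.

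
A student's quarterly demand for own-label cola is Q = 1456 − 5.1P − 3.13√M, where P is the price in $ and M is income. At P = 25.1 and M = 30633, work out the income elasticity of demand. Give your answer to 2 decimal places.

At P = 25.1, M = 30633: Q = 780.168.
Holding P constant, ∂Q/∂M = -3.13/(2√M) = -0.00894169.
η_M = (∂Q/∂M)·(M/Q) = -0.00894169 × (30633/780.168) = -0.35.

-0.35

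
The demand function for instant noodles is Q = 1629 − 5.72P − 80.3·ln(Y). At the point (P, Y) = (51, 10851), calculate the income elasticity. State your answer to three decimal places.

-0.136

At P = 51, Y = 10851: Q = 591.131.
Holding P constant, ∂Q/∂Y = -80.3/Y = -0.00740024.
η_Y = (∂Q/∂Y)·(Y/Q) = -0.00740024 × (10851/591.131) = -0.136.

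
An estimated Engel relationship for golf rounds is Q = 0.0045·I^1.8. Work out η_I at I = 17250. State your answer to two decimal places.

1.80

For Q = A·I^β the income elasticity is constant and equal to β.
Here β = 1.8, so η = 1.80.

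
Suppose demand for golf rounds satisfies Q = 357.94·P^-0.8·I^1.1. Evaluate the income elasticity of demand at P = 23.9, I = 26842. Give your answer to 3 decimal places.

For a multiplicative demand Q = A·P^α·I^β, the income elasticity is β everywhere.
Here β = 1.1, so η = 1.100.

1.100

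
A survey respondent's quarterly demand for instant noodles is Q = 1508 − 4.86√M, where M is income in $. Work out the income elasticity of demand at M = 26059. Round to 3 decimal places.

At M = 26059: Q = 723.460.
dQ/dM = -4.86/(2√M) = -0.0150532 at this income.
η = (dQ/dM)·(M/Q) = -0.0150532 × (26059/723.460) = -0.542.

-0.542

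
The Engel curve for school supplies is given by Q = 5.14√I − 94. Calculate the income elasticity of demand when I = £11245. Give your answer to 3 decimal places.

0.604

At I = 11245: Q = 451.058.
dQ/dI = 5.14/(2√I) = 0.0242356 at this income.
η = (dQ/dI)·(I/Q) = 0.0242356 × (11245/451.058) = 0.604.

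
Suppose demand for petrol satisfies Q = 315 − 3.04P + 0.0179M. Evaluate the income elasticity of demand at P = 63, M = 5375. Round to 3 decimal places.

At P = 63, M = 5375: Q = 219.693.
Holding P constant, ∂Q/∂M = 0.0179.
η_M = (∂Q/∂M)·(M/Q) = 0.0179 × (5375/219.693) = 0.438.

0.438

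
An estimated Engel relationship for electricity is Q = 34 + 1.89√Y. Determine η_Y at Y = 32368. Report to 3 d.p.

0.455

At Y = 32368: Q = 374.032.
dQ/dY = 1.89/(2√Y) = 0.00525259 at this income.
η = (dQ/dY)·(Y/Q) = 0.00525259 × (32368/374.032) = 0.455.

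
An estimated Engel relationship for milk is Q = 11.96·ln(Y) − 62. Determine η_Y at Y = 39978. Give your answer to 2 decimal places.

At Y = 39978: Q = 64.729.
dQ/dY = 11.96/Y = 0.000299165 at this income.
η = (dQ/dY)·(Y/Q) = 0.000299165 × (39978/64.729) = 0.18.

0.18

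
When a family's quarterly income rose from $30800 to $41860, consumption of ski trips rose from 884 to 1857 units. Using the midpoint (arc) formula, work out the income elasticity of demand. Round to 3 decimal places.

2.332

ΔQ = 1857 − 884 = 973; midpoint Q̄ = (884 + 1857)/2 = 1370.5.
ΔI = 41860 − 30800 = 11060; midpoint Ī = (30800 + 41860)/2 = 36330.
η = (ΔQ/Q̄) ÷ (ΔI/Ī) = (973/1370.5) ÷ (11060/36330) = 2.332.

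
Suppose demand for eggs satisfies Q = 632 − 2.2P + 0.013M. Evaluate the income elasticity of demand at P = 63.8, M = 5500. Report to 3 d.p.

At P = 63.8, M = 5500: Q = 563.140.
Holding P constant, ∂Q/∂M = 0.013.
η_M = (∂Q/∂M)·(M/Q) = 0.013 × (5500/563.140) = 0.127.

0.127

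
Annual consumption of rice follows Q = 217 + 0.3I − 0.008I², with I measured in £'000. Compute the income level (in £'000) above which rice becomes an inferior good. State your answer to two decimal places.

18.75

dQ/dI = 0.3 − 0.016I.
The good is inferior where dQ/dI < 0. Setting dQ/dI = 0 gives I = 0.3 / 0.016 = 18.75.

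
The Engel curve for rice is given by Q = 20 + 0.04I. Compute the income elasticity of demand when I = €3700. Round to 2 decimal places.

At I = 3700: Q = 168.000.
dQ/dI = 0.04.
η = (dQ/dI)·(I/Q) = 0.04 × (3700/168.000) = 0.88.

0.88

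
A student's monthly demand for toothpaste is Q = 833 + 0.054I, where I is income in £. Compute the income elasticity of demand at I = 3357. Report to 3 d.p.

0.179

At I = 3357: Q = 1014.278.
dQ/dI = 0.054.
η = (dQ/dI)·(I/Q) = 0.054 × (3357/1014.278) = 0.179.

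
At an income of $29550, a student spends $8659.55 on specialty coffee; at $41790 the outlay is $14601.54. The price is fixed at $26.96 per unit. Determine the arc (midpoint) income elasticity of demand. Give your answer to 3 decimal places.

1.489

With a constant price, Q₁ = 8659.55/26.96 = 321.200 and Q₂ = 14601.54/26.96 = 541.600 (equivalently, work directly with expenditure since P cancels).
Midpoint %ΔQ = (14601.54 − 8659.55)/11630.55 = 0.51090; midpoint %ΔI = (41790 − 29550)/35670 = 0.34315.
η = 0.51090 / 0.34315 = 1.489.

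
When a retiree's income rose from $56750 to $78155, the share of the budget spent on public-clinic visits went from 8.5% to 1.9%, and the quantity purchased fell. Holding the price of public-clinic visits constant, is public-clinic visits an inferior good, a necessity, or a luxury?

inferior good

Quantity demanded falls as income rises, so η < 0.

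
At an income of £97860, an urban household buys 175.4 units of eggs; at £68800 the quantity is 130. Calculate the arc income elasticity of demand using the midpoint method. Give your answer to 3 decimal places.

ΔQ = 130 − 175.4 = -45.4; midpoint Q̄ = (175.4 + 130)/2 = 152.7.
ΔI = 68800 − 97860 = -29060; midpoint Ī = (97860 + 68800)/2 = 83330.
η = (ΔQ/Q̄) ÷ (ΔI/Ī) = (-45.4/152.7) ÷ (-29060/83330) = 0.853.

0.853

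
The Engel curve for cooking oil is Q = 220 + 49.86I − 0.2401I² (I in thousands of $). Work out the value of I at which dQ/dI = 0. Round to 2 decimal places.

103.83

dQ/dI = 49.86 − 0.4802I.
The good is inferior where dQ/dI < 0. Setting dQ/dI = 0 gives I = 49.86 / 0.4802 = 103.83.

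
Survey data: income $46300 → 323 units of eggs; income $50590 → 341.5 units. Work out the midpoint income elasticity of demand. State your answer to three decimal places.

ΔQ = 341.5 − 323 = 18.5; midpoint Q̄ = (323 + 341.5)/2 = 332.25.
ΔI = 50590 − 46300 = 4290; midpoint Ī = (46300 + 50590)/2 = 48445.
η = (ΔQ/Q̄) ÷ (ΔI/Ī) = (18.5/332.25) ÷ (4290/48445) = 0.629.

0.629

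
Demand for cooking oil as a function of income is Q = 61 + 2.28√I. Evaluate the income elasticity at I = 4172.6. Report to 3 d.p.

At I = 4172.6: Q = 208.278.
dQ/dI = 2.28/(2√I) = 0.0176482 at this income.
η = (dQ/dI)·(I/Q) = 0.0176482 × (4172.6/208.278) = 0.354.

0.354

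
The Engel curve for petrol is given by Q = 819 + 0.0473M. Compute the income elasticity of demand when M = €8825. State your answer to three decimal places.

At M = 8825: Q = 1236.423.
dQ/dM = 0.0473.
η = (dQ/dM)·(M/Q) = 0.0473 × (8825/1236.423) = 0.338.

0.338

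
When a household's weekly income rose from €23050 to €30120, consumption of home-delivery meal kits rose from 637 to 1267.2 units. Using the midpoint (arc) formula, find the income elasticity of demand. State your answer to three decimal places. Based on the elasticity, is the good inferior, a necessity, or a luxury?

ΔQ = 1267.2 − 637 = 630.2; midpoint Q̄ = (637 + 1267.2)/2 = 952.1.
ΔI = 30120 − 23050 = 7070; midpoint Ī = (23050 + 30120)/2 = 26585.
η = (ΔQ/Q̄) ÷ (ΔI/Ī) = (630.2/952.1) ÷ (7070/26585) = 2.489.
η > 1 ⇒ luxury.

2.489 (luxury)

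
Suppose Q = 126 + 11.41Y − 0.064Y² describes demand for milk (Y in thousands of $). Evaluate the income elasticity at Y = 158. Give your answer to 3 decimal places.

-4.206

At Y = 158: Q = 331.0840.
dQ/dY = 11.41 − 0.128Y = -8.81400.
η = (dQ/dY)·(Y/Q) = -8.81400 × (158/331.0840) = -4.206.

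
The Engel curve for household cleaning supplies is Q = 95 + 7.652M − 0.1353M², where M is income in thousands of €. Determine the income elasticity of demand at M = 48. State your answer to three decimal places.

-1.701

At M = 48: Q = 150.5648.
dQ/dM = 7.652 − 0.2706M = -5.33680.
η = (dQ/dM)·(M/Q) = -5.33680 × (48/150.5648) = -1.701.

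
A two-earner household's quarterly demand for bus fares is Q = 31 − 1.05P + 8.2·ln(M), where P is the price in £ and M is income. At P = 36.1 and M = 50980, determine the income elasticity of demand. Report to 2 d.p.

At P = 36.1, M = 50980: Q = 81.976.
Holding P constant, ∂Q/∂M = 8.2/M = 0.000160847.
η_M = (∂Q/∂M)·(M/Q) = 0.000160847 × (50980/81.976) = 0.10.

0.10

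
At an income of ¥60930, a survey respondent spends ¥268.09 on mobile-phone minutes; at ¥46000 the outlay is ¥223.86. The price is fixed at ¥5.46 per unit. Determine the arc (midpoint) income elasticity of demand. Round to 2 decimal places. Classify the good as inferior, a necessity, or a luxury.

0.64 (necessity)

With a constant price, Q₁ = 268.09/5.46 = 49.101 and Q₂ = 223.86/5.46 = 41.000 (equivalently, work directly with expenditure since P cancels).
Midpoint %ΔQ = (223.86 − 268.09)/245.98 = -0.17982; midpoint %ΔI = (46000 − 60930)/53465 = -0.27925.
η = -0.17982 / -0.27925 = 0.64.
0 < η < 1 ⇒ necessity.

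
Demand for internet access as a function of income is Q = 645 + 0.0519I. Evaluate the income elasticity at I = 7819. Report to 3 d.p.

At I = 7819: Q = 1050.806.
dQ/dI = 0.0519.
η = (dQ/dI)·(I/Q) = 0.0519 × (7819/1050.806) = 0.386.

0.386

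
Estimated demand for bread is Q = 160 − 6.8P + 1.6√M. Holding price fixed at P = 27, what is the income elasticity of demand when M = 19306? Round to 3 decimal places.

At P = 27, M = 19306: Q = 198.714.
Holding P constant, ∂Q/∂M = 1.6/(2√M) = 0.00575763.
η_M = (∂Q/∂M)·(M/Q) = 0.00575763 × (19306/198.714) = 0.559.

0.559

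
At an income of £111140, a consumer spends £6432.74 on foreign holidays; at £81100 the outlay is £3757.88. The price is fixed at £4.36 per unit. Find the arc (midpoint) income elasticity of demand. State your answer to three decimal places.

With a constant price, Q₁ = 6432.74/4.36 = 1475.399 and Q₂ = 3757.88/4.36 = 861.899 (equivalently, work directly with expenditure since P cancels).
Midpoint %ΔQ = (3757.88 − 6432.74)/5095.31 = -0.52497; midpoint %ΔI = (81100 − 111140)/96120 = -0.31253.
η = -0.52497 / -0.31253 = 1.680.

1.680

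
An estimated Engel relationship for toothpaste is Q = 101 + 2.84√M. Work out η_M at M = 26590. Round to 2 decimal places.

0.41

At M = 26590: Q = 564.103.
dQ/dM = 2.84/(2√M) = 0.00870822 at this income.
η = (dQ/dM)·(M/Q) = 0.00870822 × (26590/564.103) = 0.41.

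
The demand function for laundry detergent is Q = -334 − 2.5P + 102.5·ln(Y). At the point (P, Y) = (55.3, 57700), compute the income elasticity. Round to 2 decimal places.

0.16

At P = 55.3, Y = 57700: Q = 651.459.
Holding P constant, ∂Q/∂Y = 102.5/Y = 0.00177643.
η_Y = (∂Q/∂Y)·(Y/Q) = 0.00177643 × (57700/651.459) = 0.16.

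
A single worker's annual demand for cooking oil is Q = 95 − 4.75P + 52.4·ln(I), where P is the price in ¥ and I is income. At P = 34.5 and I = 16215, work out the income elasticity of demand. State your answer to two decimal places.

At P = 34.5, I = 16215: Q = 439.074.
Holding P constant, ∂Q/∂I = 52.4/I = 0.00323158.
η_I = (∂Q/∂I)·(I/Q) = 0.00323158 × (16215/439.074) = 0.12.

0.12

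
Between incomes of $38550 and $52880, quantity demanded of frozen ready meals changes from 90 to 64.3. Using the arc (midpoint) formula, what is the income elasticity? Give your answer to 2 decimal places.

ΔQ = 64.3 − 90 = -25.7; midpoint Q̄ = (90 + 64.3)/2 = 77.15.
ΔI = 52880 − 38550 = 14330; midpoint Ī = (38550 + 52880)/2 = 45715.
η = (ΔQ/Q̄) ÷ (ΔI/Ī) = (-25.7/77.15) ÷ (14330/45715) = -1.06.

-1.06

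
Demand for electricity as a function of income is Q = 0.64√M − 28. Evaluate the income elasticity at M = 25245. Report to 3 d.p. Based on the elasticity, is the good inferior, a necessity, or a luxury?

0.690 (necessity)

At M = 25245: Q = 73.688.
dQ/dM = 0.64/(2√M) = 0.00201401 at this income.
η = (dQ/dM)·(M/Q) = 0.00201401 × (25245/73.688) = 0.690.
Since 0 < η < 1, the good is a necessity.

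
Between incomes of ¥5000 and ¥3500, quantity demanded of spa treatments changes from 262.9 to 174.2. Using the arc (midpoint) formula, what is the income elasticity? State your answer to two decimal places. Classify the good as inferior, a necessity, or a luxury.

ΔQ = 174.2 − 262.9 = -88.7; midpoint Q̄ = (262.9 + 174.2)/2 = 218.55.
ΔI = 3500 − 5000 = -1500; midpoint Ī = (5000 + 3500)/2 = 4250.
η = (ΔQ/Q̄) ÷ (ΔI/Ī) = (-88.7/218.55) ÷ (-1500/4250) = 1.15.
η > 1 ⇒ luxury.

1.15 (luxury)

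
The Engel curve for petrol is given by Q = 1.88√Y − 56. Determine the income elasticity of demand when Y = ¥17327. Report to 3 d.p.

0.646

At Y = 17327: Q = 191.468.
dQ/dY = 1.88/(2√Y) = 0.00714112 at this income.
η = (dQ/dY)·(Y/Q) = 0.00714112 × (17327/191.468) = 0.646.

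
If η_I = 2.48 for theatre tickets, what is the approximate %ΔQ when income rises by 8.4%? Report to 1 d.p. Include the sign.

20.8%

%ΔQ ≈ η × %ΔI = 2.48 × 8.4% = 20.8%.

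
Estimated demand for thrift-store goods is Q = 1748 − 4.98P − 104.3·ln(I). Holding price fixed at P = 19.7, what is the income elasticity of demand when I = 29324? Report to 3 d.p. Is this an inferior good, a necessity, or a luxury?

At P = 19.7, I = 29324: Q = 577.047.
Holding P constant, ∂Q/∂I = -104.3/I = -0.00355681.
η_I = (∂Q/∂I)·(I/Q) = -0.00355681 × (29324/577.047) = -0.181.
Since η < 0, this is an inferior good.

-0.181 (inferior good)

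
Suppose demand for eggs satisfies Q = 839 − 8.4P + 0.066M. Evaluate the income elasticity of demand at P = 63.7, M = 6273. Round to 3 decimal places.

0.577

At P = 63.7, M = 6273: Q = 717.938.
Holding P constant, ∂Q/∂M = 0.066.
η_M = (∂Q/∂M)·(M/Q) = 0.066 × (6273/717.938) = 0.577.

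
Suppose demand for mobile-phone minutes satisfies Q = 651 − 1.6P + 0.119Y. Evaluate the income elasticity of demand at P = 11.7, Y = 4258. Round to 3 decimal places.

At P = 11.7, Y = 4258: Q = 1138.982.
Holding P constant, ∂Q/∂Y = 0.119.
η_Y = (∂Q/∂Y)·(Y/Q) = 0.119 × (4258/1138.982) = 0.445.

0.445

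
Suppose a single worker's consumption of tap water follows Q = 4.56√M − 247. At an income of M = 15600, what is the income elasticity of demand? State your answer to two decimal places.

0.88

At M = 15600: Q = 322.544.
dQ/dM = 4.56/(2√M) = 0.0182546 at this income.
η = (dQ/dM)·(M/Q) = 0.0182546 × (15600/322.544) = 0.88.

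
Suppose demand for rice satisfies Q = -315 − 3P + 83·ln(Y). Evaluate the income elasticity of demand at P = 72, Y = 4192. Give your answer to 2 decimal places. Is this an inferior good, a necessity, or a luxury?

At P = 72, Y = 4192: Q = 161.297.
Holding P constant, ∂Q/∂Y = 83/Y = 0.0197996.
η_Y = (∂Q/∂Y)·(Y/Q) = 0.0197996 × (4192/161.297) = 0.51.
Since 0 < η < 1, this is a necessity.

0.51 (necessity)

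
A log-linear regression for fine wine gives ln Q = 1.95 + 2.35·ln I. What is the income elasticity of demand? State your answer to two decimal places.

In a log-linear demand, the coefficient on ln I is the income elasticity.
So η = 2.35.

2.35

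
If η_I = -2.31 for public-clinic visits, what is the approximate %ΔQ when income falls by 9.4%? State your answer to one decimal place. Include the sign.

%ΔQ ≈ η × %ΔI = -2.31 × (-9.4%) = 21.7%.

21.7%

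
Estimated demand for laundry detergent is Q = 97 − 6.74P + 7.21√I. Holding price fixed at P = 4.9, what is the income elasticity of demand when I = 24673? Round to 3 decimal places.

At P = 4.9, I = 24673: Q = 1196.495.
Holding P constant, ∂Q/∂I = 7.21/(2√I) = 0.0229506.
η_I = (∂Q/∂I)·(I/Q) = 0.0229506 × (24673/1196.495) = 0.473.

0.473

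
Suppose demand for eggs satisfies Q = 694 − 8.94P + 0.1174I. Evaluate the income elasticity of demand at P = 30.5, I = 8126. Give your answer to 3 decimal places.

At P = 30.5, I = 8126: Q = 1375.322.
Holding P constant, ∂Q/∂I = 0.1174.
η_I = (∂Q/∂I)·(I/Q) = 0.1174 × (8126/1375.322) = 0.694.

0.694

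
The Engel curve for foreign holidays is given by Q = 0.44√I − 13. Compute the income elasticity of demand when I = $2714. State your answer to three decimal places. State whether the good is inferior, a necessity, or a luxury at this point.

1.155 (luxury)

At I = 2714: Q = 9.922.
dQ/dI = 0.44/(2√I) = 0.00422297 at this income.
η = (dQ/dI)·(I/Q) = 0.00422297 × (2714/9.922) = 1.155.
Since η > 1, the good is a luxury.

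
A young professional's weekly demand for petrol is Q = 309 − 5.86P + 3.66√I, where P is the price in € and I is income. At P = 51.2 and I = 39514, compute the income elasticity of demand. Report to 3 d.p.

0.494

At P = 51.2, I = 39514: Q = 736.508.
Holding P constant, ∂Q/∂I = 3.66/(2√I) = 0.0092061.
η_I = (∂Q/∂I)·(I/Q) = 0.0092061 × (39514/736.508) = 0.494.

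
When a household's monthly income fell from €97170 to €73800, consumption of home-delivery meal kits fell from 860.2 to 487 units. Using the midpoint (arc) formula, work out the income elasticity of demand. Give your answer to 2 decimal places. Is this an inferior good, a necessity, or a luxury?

ΔQ = 487 − 860.2 = -373.2; midpoint Q̄ = (860.2 + 487)/2 = 673.6.
ΔI = 73800 − 97170 = -23370; midpoint Ī = (97170 + 73800)/2 = 85485.
η = (ΔQ/Q̄) ÷ (ΔI/Ī) = (-373.2/673.6) ÷ (-23370/85485) = 2.03.
η > 1 ⇒ luxury.

2.03 (luxury)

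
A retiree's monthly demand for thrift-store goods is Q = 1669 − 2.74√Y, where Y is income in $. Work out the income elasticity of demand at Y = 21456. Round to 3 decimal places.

-0.158

At Y = 21456: Q = 1267.648.
dQ/dY = -2.74/(2√Y) = -0.0093529 at this income.
η = (dQ/dY)·(Y/Q) = -0.0093529 × (21456/1267.648) = -0.158.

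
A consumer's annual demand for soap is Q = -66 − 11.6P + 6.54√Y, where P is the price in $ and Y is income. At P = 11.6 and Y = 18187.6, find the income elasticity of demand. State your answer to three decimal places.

0.647

At P = 11.6, Y = 18187.6: Q = 681.434.
Holding P constant, ∂Q/∂Y = 6.54/(2√Y) = 0.0242471.
η_Y = (∂Q/∂Y)·(Y/Q) = 0.0242471 × (18187.6/681.434) = 0.647.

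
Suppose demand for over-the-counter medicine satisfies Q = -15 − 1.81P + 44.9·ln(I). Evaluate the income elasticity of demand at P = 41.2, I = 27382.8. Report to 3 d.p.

At P = 41.2, I = 27382.8: Q = 369.201.
Holding P constant, ∂Q/∂I = 44.9/I = 0.00163972.
η_I = (∂Q/∂I)·(I/Q) = 0.00163972 × (27382.8/369.201) = 0.122.

0.122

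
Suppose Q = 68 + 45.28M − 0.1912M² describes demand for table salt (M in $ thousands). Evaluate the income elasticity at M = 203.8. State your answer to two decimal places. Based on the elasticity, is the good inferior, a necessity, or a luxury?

-4.91 (inferior good)

At M = 203.8: Q = 1354.6791.
dQ/dM = 45.28 − 0.3824M = -32.65312.
η = (dQ/dM)·(M/Q) = -32.65312 × (203.8/1354.6791) = -4.91.
η < 0 ⇒ inferior good.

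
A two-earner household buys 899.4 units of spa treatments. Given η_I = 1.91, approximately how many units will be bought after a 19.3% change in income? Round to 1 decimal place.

%ΔQ ≈ η × %ΔI = 1.91 × 19.3% = 36.863%.
New Q ≈ 899.4 × (1 + 0.36863) = 1230.9.

1230.9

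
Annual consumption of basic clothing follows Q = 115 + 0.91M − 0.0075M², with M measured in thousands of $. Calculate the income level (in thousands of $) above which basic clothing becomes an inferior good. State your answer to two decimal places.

60.67

dQ/dM = 0.91 − 0.015M.
The good is inferior where dQ/dM < 0. Setting dQ/dM = 0 gives M = 0.91 / 0.015 = 60.67.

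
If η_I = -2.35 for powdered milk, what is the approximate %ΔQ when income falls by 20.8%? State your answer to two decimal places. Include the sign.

%ΔQ ≈ η × %ΔI = -2.35 × (-20.8%) = 48.88%.

48.88%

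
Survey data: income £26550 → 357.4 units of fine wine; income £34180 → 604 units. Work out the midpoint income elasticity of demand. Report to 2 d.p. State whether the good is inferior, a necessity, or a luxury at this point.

2.04 (luxury)

ΔQ = 604 − 357.4 = 246.6; midpoint Q̄ = (357.4 + 604)/2 = 480.7.
ΔI = 34180 − 26550 = 7630; midpoint Ī = (26550 + 34180)/2 = 30365.
η = (ΔQ/Q̄) ÷ (ΔI/Ī) = (246.6/480.7) ÷ (7630/30365) = 2.04.
η > 1 ⇒ luxury.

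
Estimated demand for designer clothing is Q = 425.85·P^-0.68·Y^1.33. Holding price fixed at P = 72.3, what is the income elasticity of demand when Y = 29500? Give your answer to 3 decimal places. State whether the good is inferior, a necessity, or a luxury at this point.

1.330 (luxury)

For a multiplicative demand Q = A·P^α·Y^β, the income elasticity is β everywhere.
Here β = 1.33, so η = 1.330.
Since η > 1, this is a luxury.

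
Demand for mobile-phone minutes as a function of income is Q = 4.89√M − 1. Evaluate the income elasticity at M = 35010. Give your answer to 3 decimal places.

0.501

At M = 35010: Q = 913.966.
dQ/dM = 4.89/(2√M) = 0.0130672 at this income.
η = (dQ/dM)·(M/Q) = 0.0130672 × (35010/913.966) = 0.501.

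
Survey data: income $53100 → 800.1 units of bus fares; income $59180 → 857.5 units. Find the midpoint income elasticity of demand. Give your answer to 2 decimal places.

0.64

ΔQ = 857.5 − 800.1 = 57.4; midpoint Q̄ = (800.1 + 857.5)/2 = 828.8.
ΔI = 59180 − 53100 = 6080; midpoint Ī = (53100 + 59180)/2 = 56140.
η = (ΔQ/Q̄) ÷ (ΔI/Ī) = (57.4/828.8) ÷ (6080/56140) = 0.64.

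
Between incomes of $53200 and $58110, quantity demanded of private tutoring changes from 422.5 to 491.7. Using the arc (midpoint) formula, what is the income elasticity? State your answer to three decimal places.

ΔQ = 491.7 − 422.5 = 69.2; midpoint Q̄ = (422.5 + 491.7)/2 = 457.1.
ΔI = 58110 − 53200 = 4910; midpoint Ī = (53200 + 58110)/2 = 55655.
η = (ΔQ/Q̄) ÷ (ΔI/Ī) = (69.2/457.1) ÷ (4910/55655) = 1.716.

1.716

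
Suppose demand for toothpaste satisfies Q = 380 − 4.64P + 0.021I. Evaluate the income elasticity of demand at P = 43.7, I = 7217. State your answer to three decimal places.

At P = 43.7, I = 7217: Q = 328.789.
Holding P constant, ∂Q/∂I = 0.021.
η_I = (∂Q/∂I)·(I/Q) = 0.021 × (7217/328.789) = 0.461.

0.461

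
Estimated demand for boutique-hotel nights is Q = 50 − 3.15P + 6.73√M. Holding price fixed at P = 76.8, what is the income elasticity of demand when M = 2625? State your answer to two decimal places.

1.13

At P = 76.8, M = 2625: Q = 152.890.
Holding P constant, ∂Q/∂M = 6.73/(2√M) = 0.0656781.
η_M = (∂Q/∂M)·(M/Q) = 0.0656781 × (2625/152.890) = 1.13.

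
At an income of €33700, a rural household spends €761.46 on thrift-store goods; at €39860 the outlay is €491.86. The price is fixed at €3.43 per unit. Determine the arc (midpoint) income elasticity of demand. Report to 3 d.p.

With a constant price, Q₁ = 761.46/3.43 = 222.000 and Q₂ = 491.86/3.43 = 143.399 (equivalently, work directly with expenditure since P cancels).
Midpoint %ΔQ = (491.86 − 761.46)/626.66 = -0.43022; midpoint %ΔI = (39860 − 33700)/36780 = 0.16748.
η = -0.43022 / 0.16748 = -2.569.

-2.569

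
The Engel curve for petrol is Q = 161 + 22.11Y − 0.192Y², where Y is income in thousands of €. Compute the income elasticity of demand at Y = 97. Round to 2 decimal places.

-2.94

At Y = 97: Q = 499.1420.
dQ/dY = 22.11 − 0.384Y = -15.13800.
η = (dQ/dY)·(Y/Q) = -15.13800 × (97/499.1420) = -2.94.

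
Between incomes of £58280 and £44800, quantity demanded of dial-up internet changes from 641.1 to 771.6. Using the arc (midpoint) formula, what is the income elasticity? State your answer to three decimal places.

-0.706

ΔQ = 771.6 − 641.1 = 130.5; midpoint Q̄ = (641.1 + 771.6)/2 = 706.35.
ΔI = 44800 − 58280 = -13480; midpoint Ī = (58280 + 44800)/2 = 51540.
η = (ΔQ/Q̄) ÷ (ΔI/Ī) = (130.5/706.35) ÷ (-13480/51540) = -0.706.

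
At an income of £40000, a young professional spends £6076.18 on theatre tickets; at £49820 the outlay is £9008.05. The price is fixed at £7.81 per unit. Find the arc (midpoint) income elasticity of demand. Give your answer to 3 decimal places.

1.778

With a constant price, Q₁ = 6076.18/7.81 = 778.000 and Q₂ = 9008.05/7.81 = 1153.399 (equivalently, work directly with expenditure since P cancels).
Midpoint %ΔQ = (9008.05 − 6076.18)/7542.12 = 0.38873; midpoint %ΔI = (49820 − 40000)/44910 = 0.21866.
η = 0.38873 / 0.21866 = 1.778.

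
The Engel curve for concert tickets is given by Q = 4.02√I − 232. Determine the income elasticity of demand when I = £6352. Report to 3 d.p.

At I = 6352: Q = 88.392.
dQ/dI = 4.02/(2√I) = 0.0252198 at this income.
η = (dQ/dI)·(I/Q) = 0.0252198 × (6352/88.392) = 1.812.

1.812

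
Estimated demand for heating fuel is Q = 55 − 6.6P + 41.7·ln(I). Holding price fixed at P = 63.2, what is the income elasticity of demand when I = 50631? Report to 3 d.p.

At P = 63.2, I = 50631: Q = 89.588.
Holding P constant, ∂Q/∂I = 41.7/I = 0.000823606.
η_I = (∂Q/∂I)·(I/Q) = 0.000823606 × (50631/89.588) = 0.465.

0.465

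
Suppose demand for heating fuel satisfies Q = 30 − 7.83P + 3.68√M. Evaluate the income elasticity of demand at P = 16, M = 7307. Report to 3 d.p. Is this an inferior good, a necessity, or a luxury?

At P = 16, M = 7307: Q = 219.290.
Holding P constant, ∂Q/∂M = 3.68/(2√M) = 0.0215253.
η_M = (∂Q/∂M)·(M/Q) = 0.0215253 × (7307/219.290) = 0.717.
Since 0 < η < 1, this is a necessity.

0.717 (necessity)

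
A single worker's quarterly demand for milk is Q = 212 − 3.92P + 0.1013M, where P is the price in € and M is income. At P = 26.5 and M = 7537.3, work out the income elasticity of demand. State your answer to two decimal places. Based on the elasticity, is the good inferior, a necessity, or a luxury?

0.88 (necessity)

At P = 26.5, M = 7537.3: Q = 871.648.
Holding P constant, ∂Q/∂M = 0.1013.
η_M = (∂Q/∂M)·(M/Q) = 0.1013 × (7537.3/871.648) = 0.88.
Since 0 < η < 1, this is a necessity.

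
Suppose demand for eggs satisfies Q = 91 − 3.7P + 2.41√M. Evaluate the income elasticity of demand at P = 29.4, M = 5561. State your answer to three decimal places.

At P = 29.4, M = 5561: Q = 161.939.
Holding P constant, ∂Q/∂M = 2.41/(2√M) = 0.0161589.
η_M = (∂Q/∂M)·(M/Q) = 0.0161589 × (5561/161.939) = 0.555.

0.555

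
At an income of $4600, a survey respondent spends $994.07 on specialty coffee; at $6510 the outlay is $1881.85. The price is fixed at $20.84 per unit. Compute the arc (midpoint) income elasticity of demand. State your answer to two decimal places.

With a constant price, Q₁ = 994.07/20.84 = 47.700 and Q₂ = 1881.85/20.84 = 90.300 (equivalently, work directly with expenditure since P cancels).
Midpoint %ΔQ = (1881.85 − 994.07)/1437.96 = 0.61739; midpoint %ΔI = (6510 − 4600)/5555 = 0.34383.
η = 0.61739 / 0.34383 = 1.80.

1.80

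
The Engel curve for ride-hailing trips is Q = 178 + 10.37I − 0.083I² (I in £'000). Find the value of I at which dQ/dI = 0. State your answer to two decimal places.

dQ/dI = 10.37 − 0.166I.
The good is inferior where dQ/dI < 0. Setting dQ/dI = 0 gives I = 10.37 / 0.166 = 62.47.

62.47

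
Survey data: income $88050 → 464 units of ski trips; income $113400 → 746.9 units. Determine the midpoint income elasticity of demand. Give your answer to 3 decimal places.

ΔQ = 746.9 − 464 = 282.9; midpoint Q̄ = (464 + 746.9)/2 = 605.45.
ΔI = 113400 − 88050 = 25350; midpoint Ī = (88050 + 113400)/2 = 100725.
η = (ΔQ/Q̄) ÷ (ΔI/Ī) = (282.9/605.45) ÷ (25350/100725) = 1.857.

1.857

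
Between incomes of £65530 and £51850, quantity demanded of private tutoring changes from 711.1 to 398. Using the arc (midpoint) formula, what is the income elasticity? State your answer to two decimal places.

2.42

ΔQ = 398 − 711.1 = -313.1; midpoint Q̄ = (711.1 + 398)/2 = 554.55.
ΔI = 51850 − 65530 = -13680; midpoint Ī = (65530 + 51850)/2 = 58690.
η = (ΔQ/Q̄) ÷ (ΔI/Ī) = (-313.1/554.55) ÷ (-13680/58690) = 2.42.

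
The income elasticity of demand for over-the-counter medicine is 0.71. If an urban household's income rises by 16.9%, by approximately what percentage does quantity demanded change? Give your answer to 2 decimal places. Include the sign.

%ΔQ ≈ η × %ΔI = 0.71 × 16.9% = 12.00%.

12.00%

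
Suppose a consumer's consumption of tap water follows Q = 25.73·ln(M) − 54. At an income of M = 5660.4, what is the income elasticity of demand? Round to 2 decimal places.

0.15

At M = 5660.4: Q = 168.339.
dQ/dM = 25.73/M = 0.00454562 at this income.
η = (dQ/dM)·(M/Q) = 0.00454562 × (5660.4/168.339) = 0.15.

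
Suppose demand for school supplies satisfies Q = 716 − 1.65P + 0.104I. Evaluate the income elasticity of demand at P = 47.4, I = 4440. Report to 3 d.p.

At P = 47.4, I = 4440: Q = 1099.550.
Holding P constant, ∂Q/∂I = 0.104.
η_I = (∂Q/∂I)·(I/Q) = 0.104 × (4440/1099.550) = 0.420.

0.420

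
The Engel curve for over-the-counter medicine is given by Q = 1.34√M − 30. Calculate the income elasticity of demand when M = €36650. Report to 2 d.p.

0.57

At M = 36650: Q = 226.532.
dQ/dM = 1.34/(2√M) = 0.00349976 at this income.
η = (dQ/dM)·(M/Q) = 0.00349976 × (36650/226.532) = 0.57.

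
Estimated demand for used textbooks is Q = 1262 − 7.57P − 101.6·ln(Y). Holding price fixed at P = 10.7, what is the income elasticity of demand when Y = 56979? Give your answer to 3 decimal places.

At P = 10.7, Y = 56979: Q = 68.436.
Holding P constant, ∂Q/∂Y = -101.6/Y = -0.00178311.
η_Y = (∂Q/∂Y)·(Y/Q) = -0.00178311 × (56979/68.436) = -1.485.

-1.485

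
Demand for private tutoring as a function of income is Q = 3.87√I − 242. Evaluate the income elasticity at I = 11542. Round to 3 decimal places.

1.196

At I = 11542: Q = 173.768.
dQ/dI = 3.87/(2√I) = 0.0180111 at this income.
η = (dQ/dI)·(I/Q) = 0.0180111 × (11542/173.768) = 1.196.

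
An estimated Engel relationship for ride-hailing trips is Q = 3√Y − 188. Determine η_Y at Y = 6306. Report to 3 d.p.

2.371

At Y = 6306: Q = 50.231.
dQ/dY = 3/(2√Y) = 0.0188892 at this income.
η = (dQ/dY)·(Y/Q) = 0.0188892 × (6306/50.231) = 2.371.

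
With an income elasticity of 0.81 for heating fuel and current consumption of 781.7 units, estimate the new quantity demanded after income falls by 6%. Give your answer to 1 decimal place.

743.7

%ΔQ ≈ η × %ΔI = 0.81 × (-6%) = -4.86%.
New Q ≈ 781.7 × (1 − 0.0486) = 743.7.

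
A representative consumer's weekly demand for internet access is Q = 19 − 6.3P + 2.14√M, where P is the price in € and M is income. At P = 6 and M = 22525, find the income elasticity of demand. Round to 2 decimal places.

0.53

At P = 6, M = 22525: Q = 302.378.
Holding P constant, ∂Q/∂M = 2.14/(2√M) = 0.00712937.
η_M = (∂Q/∂M)·(M/Q) = 0.00712937 × (22525/302.378) = 0.53.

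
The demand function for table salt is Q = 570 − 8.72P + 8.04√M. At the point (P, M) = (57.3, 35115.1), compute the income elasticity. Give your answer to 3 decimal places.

At P = 57.3, M = 35115.1: Q = 1576.961.
Holding P constant, ∂Q/∂M = 8.04/(2√M) = 0.0214526.
η_M = (∂Q/∂M)·(M/Q) = 0.0214526 × (35115.1/1576.961) = 0.478.

0.478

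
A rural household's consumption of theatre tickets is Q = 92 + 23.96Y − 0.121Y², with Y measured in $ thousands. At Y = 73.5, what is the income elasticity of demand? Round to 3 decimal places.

At Y = 73.5: Q = 1199.3878.
dQ/dY = 23.96 − 0.242Y = 6.17300.
η = (dQ/dY)·(Y/Q) = 6.17300 × (73.5/1199.3878) = 0.378.

0.378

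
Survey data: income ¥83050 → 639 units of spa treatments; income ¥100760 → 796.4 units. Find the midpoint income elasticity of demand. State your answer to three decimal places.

ΔQ = 796.4 − 639 = 157.4; midpoint Q̄ = (639 + 796.4)/2 = 717.7.
ΔI = 100760 − 83050 = 17710; midpoint Ī = (83050 + 100760)/2 = 91905.
η = (ΔQ/Q̄) ÷ (ΔI/Ī) = (157.4/717.7) ÷ (17710/91905) = 1.138.

1.138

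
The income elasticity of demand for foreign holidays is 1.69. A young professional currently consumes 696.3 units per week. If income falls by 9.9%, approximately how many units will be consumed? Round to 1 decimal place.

579.8

%ΔQ ≈ η × %ΔI = 1.69 × (-9.9%) = -16.731%.
New Q ≈ 696.3 × (1 − 0.16731) = 579.8.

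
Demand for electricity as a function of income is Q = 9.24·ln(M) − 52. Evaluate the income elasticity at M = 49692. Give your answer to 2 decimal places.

At M = 49692: Q = 47.918.
dQ/dM = 9.24/M = 0.000185945 at this income.
η = (dQ/dM)·(M/Q) = 0.000185945 × (49692/47.918) = 0.19.

0.19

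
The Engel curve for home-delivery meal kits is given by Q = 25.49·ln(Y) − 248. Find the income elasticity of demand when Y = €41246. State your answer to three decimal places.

1.114

At Y = 41246: Q = 22.890.
dQ/dY = 25.49/Y = 0.000617999 at this income.
η = (dQ/dY)·(Y/Q) = 0.000617999 × (41246/22.890) = 1.114.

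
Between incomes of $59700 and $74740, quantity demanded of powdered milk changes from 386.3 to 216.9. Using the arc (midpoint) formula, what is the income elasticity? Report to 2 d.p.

ΔQ = 216.9 − 386.3 = -169.4; midpoint Q̄ = (386.3 + 216.9)/2 = 301.6.
ΔI = 74740 − 59700 = 15040; midpoint Ī = (59700 + 74740)/2 = 67220.
η = (ΔQ/Q̄) ÷ (ΔI/Ī) = (-169.4/301.6) ÷ (15040/67220) = -2.51.

-2.51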